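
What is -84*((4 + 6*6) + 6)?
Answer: -3864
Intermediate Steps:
-84*((4 + 6*6) + 6) = -84*((4 + 36) + 6) = -84*(40 + 6) = -84*46 = -3864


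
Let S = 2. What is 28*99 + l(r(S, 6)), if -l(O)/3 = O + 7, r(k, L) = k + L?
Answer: 2727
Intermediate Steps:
r(k, L) = L + k
l(O) = -21 - 3*O (l(O) = -3*(O + 7) = -3*(7 + O) = -21 - 3*O)
28*99 + l(r(S, 6)) = 28*99 + (-21 - 3*(6 + 2)) = 2772 + (-21 - 3*8) = 2772 + (-21 - 24) = 2772 - 45 = 2727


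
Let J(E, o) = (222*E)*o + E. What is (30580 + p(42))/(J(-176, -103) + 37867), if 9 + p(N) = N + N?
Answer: 30655/4062107 ≈ 0.0075466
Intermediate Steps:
p(N) = -9 + 2*N (p(N) = -9 + (N + N) = -9 + 2*N)
J(E, o) = E + 222*E*o (J(E, o) = 222*E*o + E = E + 222*E*o)
(30580 + p(42))/(J(-176, -103) + 37867) = (30580 + (-9 + 2*42))/(-176*(1 + 222*(-103)) + 37867) = (30580 + (-9 + 84))/(-176*(1 - 22866) + 37867) = (30580 + 75)/(-176*(-22865) + 37867) = 30655/(4024240 + 37867) = 30655/4062107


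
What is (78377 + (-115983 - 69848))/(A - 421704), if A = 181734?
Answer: 17909/39995 ≈ 0.44778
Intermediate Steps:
(78377 + (-115983 - 69848))/(A - 421704) = (78377 + (-115983 - 69848))/(181734 - 421704) = (78377 - 185831)/(-239970) = -107454*(-1/239970) = 17909/39995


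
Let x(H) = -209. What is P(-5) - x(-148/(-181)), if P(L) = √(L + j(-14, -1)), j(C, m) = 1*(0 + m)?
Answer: 209 + I*√6 ≈ 209.0 + 2.4495*I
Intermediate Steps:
j(C, m) = m (j(C, m) = 1*m = m)
P(L) = √(-1 + L) (P(L) = √(L - 1) = √(-1 + L))
P(-5) - x(-148/(-181)) = √(-1 - 5) - 1*(-209) = √(-6) + 209 = I*√6 + 209 = 209 + I*√6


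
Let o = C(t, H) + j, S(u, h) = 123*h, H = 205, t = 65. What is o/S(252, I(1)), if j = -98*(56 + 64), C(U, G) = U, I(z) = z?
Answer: -11695/123 ≈ -95.081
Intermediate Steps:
j = -11760 (j = -98*120 = -11760)
o = -11695 (o = 65 - 11760 = -11695)
o/S(252, I(1)) = -11695/(123*1) = -11695/123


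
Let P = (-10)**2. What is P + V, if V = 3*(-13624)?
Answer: -40772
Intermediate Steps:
V = -40872
P = 100
P + V = 100 - 40872 = -40772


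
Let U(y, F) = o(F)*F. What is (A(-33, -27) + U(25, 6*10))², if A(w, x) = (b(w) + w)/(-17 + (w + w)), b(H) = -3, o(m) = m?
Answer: 89302954896/6889 ≈ 1.2963e+7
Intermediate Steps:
A(w, x) = (-3 + w)/(-17 + 2*w) (A(w, x) = (-3 + w)/(-17 + (w + w)) = (-3 + w)/(-17 + 2*w))
U(y, F) = F² (U(y, F) = F*F = F²)
(A(-33, -27) + U(25, 6*10))² = ((-3 - 33)/(-17 + 2*(-33)) + (6*10)²)² = (-36/(-17 - 66) + 60²)² = (-36/(-83) + 3600)² = (-1/83*(-36) + 3600)² = (36/83 + 3600)² = (298836/83)² = 89302954896/6889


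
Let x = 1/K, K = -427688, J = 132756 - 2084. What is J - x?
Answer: 55886846337/427688 ≈ 1.3067e+5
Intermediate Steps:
J = 130672
x = -1/427688 (x = 1/(-427688) = -1/427688 ≈ -2.3382e-6)
J - x = 130672 - 1*(-1/427688) = 130672 + 1/427688 = 55886846337/427688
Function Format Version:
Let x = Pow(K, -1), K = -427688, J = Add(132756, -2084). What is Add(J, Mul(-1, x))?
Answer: Rational(55886846337, 427688) ≈ 1.3067e+5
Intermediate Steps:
J = 130672
x = Rational(-1, 427688) (x = Pow(-427688, -1) = Rational(-1, 427688) ≈ -2.3382e-6)
Add(J, Mul(-1, x)) = Add(130672, Mul(-1, Rational(-1, 427688))) = Add(130672, Rational(1, 427688)) = Rational(55886846337, 427688)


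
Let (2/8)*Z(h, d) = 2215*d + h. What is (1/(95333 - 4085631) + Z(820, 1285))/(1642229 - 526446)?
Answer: 45443029937239/4452306673334 ≈ 10.207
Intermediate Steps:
Z(h, d) = 4*h + 8860*d (Z(h, d) = 4*(2215*d + h) = 4*(h + 2215*d) = 4*h + 8860*d)
(1/(95333 - 4085631) + Z(820, 1285))/(1642229 - 526446) = (1/(95333 - 4085631) + (4*820 + 8860*1285))/(1642229 - 526446) = (1/(-3990298) + (3280 + 11385100))/1115783 = (-1/3990298 + 11388380)*(1/1115783) = (45443029937239/3990298)*(1/1115783) = 45443029937239/4452306673334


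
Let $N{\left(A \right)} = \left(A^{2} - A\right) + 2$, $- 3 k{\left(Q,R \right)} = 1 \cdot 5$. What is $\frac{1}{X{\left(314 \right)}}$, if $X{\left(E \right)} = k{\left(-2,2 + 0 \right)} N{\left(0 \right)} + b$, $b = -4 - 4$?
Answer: $- \frac{3}{34} \approx -0.088235$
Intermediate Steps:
$b = -8$ ($b = -4 - 4 = -8$)
$k{\left(Q,R \right)} = - \frac{5}{3}$ ($k{\left(Q,R \right)} = - \frac{1 \cdot 5}{3} = \left(- \frac{1}{3}\right) 5 = - \frac{5}{3}$)
$N{\left(A \right)} = 2 + A^{2} - A$
$X{\left(E \right)} = - \frac{34}{3}$ ($X{\left(E \right)} = - \frac{5 \left(2 + 0^{2} - 0\right)}{3} - 8 = - \frac{5 \left(2 + 0 + 0\right)}{3} - 8 = \left(- \frac{5}{3}\right) 2 - 8 = - \frac{10}{3} - 8 = - \frac{34}{3}$)
$\frac{1}{X{\left(314 \right)}} = \frac{1}{- \frac{34}{3}} = - \frac{3}{34}$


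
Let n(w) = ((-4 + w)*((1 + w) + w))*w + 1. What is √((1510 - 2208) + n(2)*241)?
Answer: I*√5277 ≈ 72.643*I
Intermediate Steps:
n(w) = 1 + w*(1 + 2*w)*(-4 + w) (n(w) = ((-4 + w)*(1 + 2*w))*w + 1 = ((1 + 2*w)*(-4 + w))*w + 1 = w*(1 + 2*w)*(-4 + w) + 1 = 1 + w*(1 + 2*w)*(-4 + w))
√((1510 - 2208) + n(2)*241) = √((1510 - 2208) + (1 - 7*2² - 4*2 + 2*2³)*241) = √(-698 + (1 - 7*4 - 8 + 2*8)*241) = √(-698 + (1 - 28 - 8 + 16)*241) = √(-698 - 19*241) = √(-698 - 4579) = √(-5277) = I*√5277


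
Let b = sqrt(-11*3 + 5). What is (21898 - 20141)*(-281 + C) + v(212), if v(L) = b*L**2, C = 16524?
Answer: 28538951 + 89888*I*sqrt(7) ≈ 2.8539e+7 + 2.3782e+5*I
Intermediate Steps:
b = 2*I*sqrt(7) (b = sqrt(-33 + 5) = sqrt(-28) = 2*I*sqrt(7) ≈ 5.2915*I)
v(L) = 2*I*sqrt(7)*L**2 (v(L) = (2*I*sqrt(7))*L**2 = 2*I*sqrt(7)*L**2)
(21898 - 20141)*(-281 + C) + v(212) = (21898 - 20141)*(-281 + 16524) + 2*I*sqrt(7)*212**2 = 1757*16243 + 2*I*sqrt(7)*44944 = 28538951 + 89888*I*sqrt(7)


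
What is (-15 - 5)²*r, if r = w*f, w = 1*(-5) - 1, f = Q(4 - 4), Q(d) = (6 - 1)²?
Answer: -60000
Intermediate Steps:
Q(d) = 25 (Q(d) = 5² = 25)
f = 25
w = -6 (w = -5 - 1 = -6)
r = -150 (r = -6*25 = -150)
(-15 - 5)²*r = (-15 - 5)²*(-150) = (-20)²*(-150) = 400*(-150) = -60000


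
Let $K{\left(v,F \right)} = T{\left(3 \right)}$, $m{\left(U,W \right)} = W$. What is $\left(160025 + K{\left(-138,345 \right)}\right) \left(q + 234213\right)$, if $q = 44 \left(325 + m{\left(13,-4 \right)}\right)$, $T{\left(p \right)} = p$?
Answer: $39740873436$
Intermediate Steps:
$K{\left(v,F \right)} = 3$
$q = 14124$ ($q = 44 \left(325 - 4\right) = 44 \cdot 321 = 14124$)
$\left(160025 + K{\left(-138,345 \right)}\right) \left(q + 234213\right) = \left(160025 + 3\right) \left(14124 + 234213\right) = 160028 \cdot 248337 = 39740873436$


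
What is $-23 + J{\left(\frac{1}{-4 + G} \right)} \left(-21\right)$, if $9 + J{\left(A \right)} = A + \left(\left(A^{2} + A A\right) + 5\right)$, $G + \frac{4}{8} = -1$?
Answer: $\frac{7675}{121} \approx 63.43$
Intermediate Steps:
$G = - \frac{3}{2}$ ($G = - \frac{1}{2} - 1 = - \frac{3}{2} \approx -1.5$)
$J{\left(A \right)} = -4 + A + 2 A^{2}$ ($J{\left(A \right)} = -9 + \left(A + \left(\left(A^{2} + A A\right) + 5\right)\right) = -9 + \left(A + \left(\left(A^{2} + A^{2}\right) + 5\right)\right) = -9 + \left(A + \left(2 A^{2} + 5\right)\right) = -9 + \left(A + \left(5 + 2 A^{2}\right)\right) = -9 + \left(5 + A + 2 A^{2}\right) = -4 + A + 2 A^{2}$)
$-23 + J{\left(\frac{1}{-4 + G} \right)} \left(-21\right) = -23 + \left(-4 + \frac{1}{-4 - \frac{3}{2}} + 2 \left(\frac{1}{-4 - \frac{3}{2}}\right)^{2}\right) \left(-21\right) = -23 + \left(-4 + \frac{1}{- \frac{11}{2}} + 2 \left(\frac{1}{- \frac{11}{2}}\right)^{2}\right) \left(-21\right) = -23 + \left(-4 - \frac{2}{11} + 2 \left(- \frac{2}{11}\right)^{2}\right) \left(-21\right) = -23 + \left(-4 - \frac{2}{11} + 2 \cdot \frac{4}{121}\right) \left(-21\right) = -23 + \left(-4 - \frac{2}{11} + \frac{8}{121}\right) \left(-21\right) = -23 - - \frac{10458}{121} = -23 + \frac{10458}{121} = \frac{7675}{121}$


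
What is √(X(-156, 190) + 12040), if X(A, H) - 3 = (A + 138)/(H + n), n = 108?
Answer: √267365302/149 ≈ 109.74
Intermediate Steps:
X(A, H) = 3 + (138 + A)/(108 + H) (X(A, H) = 3 + (A + 138)/(H + 108) = 3 + (138 + A)/(108 + H))
√(X(-156, 190) + 12040) = √((462 - 156 + 3*190)/(108 + 190) + 12040) = √((462 - 156 + 570)/298 + 12040) = √((1/298)*876 + 12040) = √(438/149 + 12040) = √(1794398/149) = √267365302/149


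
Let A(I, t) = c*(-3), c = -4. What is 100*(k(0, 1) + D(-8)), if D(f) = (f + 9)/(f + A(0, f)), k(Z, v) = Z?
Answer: 25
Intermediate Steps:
A(I, t) = 12 (A(I, t) = -4*(-3) = 12)
D(f) = (9 + f)/(12 + f) (D(f) = (f + 9)/(f + 12) = (9 + f)/(12 + f))
100*(k(0, 1) + D(-8)) = 100*(0 + (9 - 8)/(12 - 8)) = 100*(0 + 1/4) = 100*(0 + (¼)*1) = 100*(0 + ¼) = 100*(¼) = 25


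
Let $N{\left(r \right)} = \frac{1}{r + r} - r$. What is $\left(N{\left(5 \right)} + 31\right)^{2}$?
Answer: $\frac{68121}{100} \approx 681.21$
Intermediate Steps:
$N{\left(r \right)} = \frac{1}{2 r} - r$
$\left(N{\left(5 \right)} + 31\right)^{2} = \left(\left(\frac{1}{2 \cdot 5} - 5\right) + 31\right)^{2} = \left(\left(\frac{1}{2} \cdot \frac{1}{5} - 5\right) + 31\right)^{2} = \left(\left(\frac{1}{10} - 5\right) + 31\right)^{2} = \left(- \frac{49}{10} + 31\right)^{2} = \left(\frac{261}{10}\right)^{2} = \frac{68121}{100}$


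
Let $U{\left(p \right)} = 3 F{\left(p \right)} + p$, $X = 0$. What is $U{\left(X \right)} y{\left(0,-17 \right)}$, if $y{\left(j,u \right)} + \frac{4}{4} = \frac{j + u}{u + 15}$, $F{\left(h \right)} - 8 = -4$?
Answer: $90$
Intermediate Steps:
$F{\left(h \right)} = 4$ ($F{\left(h \right)} = 8 - 4 = 4$)
$y{\left(j,u \right)} = -1 + \frac{j + u}{15 + u}$ ($y{\left(j,u \right)} = -1 + \frac{j + u}{u + 15} = -1 + \frac{j + u}{15 + u}$)
$U{\left(p \right)} = 12 + p$ ($U{\left(p \right)} = 3 \cdot 4 + p = 12 + p$)
$U{\left(X \right)} y{\left(0,-17 \right)} = \left(12 + 0\right) \frac{-15 + 0}{15 - 17} = 12 \frac{1}{-2} \left(-15\right) = 12 \left(\left(- \frac{1}{2}\right) \left(-15\right)\right) = 12 \cdot \frac{15}{2} = 90$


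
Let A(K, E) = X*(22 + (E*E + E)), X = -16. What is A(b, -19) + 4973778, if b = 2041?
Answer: 4967954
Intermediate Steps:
A(K, E) = -352 - 16*E - 16*E² (A(K, E) = -16*(22 + (E*E + E)) = -16*(22 + (E² + E)) = -16*(22 + (E + E²)) = -16*(22 + E + E²) = -352 - 16*E - 16*E²)
A(b, -19) + 4973778 = (-352 - 16*(-19) - 16*(-19)²) + 4973778 = (-352 + 304 - 16*361) + 4973778 = (-352 + 304 - 5776) + 4973778 = -5824 + 4973778 = 4967954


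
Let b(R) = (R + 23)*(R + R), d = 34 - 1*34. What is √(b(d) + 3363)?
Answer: √3363 ≈ 57.991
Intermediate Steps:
d = 0 (d = 34 - 34 = 0)
b(R) = 2*R*(23 + R) (b(R) = (23 + R)*(2*R) = 2*R*(23 + R))
√(b(d) + 3363) = √(2*0*(23 + 0) + 3363) = √(2*0*23 + 3363) = √(0 + 3363) = √3363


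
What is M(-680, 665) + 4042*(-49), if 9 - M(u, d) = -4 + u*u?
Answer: -660445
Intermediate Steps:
M(u, d) = 13 - u² (M(u, d) = 9 - (-4 + u*u) = 9 - (-4 + u²) = 9 + (4 - u²) = 13 - u²)
M(-680, 665) + 4042*(-49) = (13 - 1*(-680)²) + 4042*(-49) = (13 - 1*462400) - 198058 = (13 - 462400) - 198058 = -462387 - 198058 = -660445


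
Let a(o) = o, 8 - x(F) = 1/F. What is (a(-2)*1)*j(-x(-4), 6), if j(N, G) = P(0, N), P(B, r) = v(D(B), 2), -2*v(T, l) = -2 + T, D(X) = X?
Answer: -2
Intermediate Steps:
x(F) = 8 - 1/F
v(T, l) = 1 - T/2 (v(T, l) = -(-2 + T)/2 = 1 - T/2)
P(B, r) = 1 - B/2
j(N, G) = 1 (j(N, G) = 1 - ½*0 = 1 + 0 = 1)
(a(-2)*1)*j(-x(-4), 6) = -2*1*1 = -2*1 = -2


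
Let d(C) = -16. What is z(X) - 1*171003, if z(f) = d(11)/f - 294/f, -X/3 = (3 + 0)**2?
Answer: -4616771/27 ≈ -1.7099e+5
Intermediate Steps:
X = -27 (X = -3*(3 + 0)**2 = -3*3**2 = -3*9 = -27)
z(f) = -310/f (z(f) = -16/f - 294/f = -310/f)
z(X) - 1*171003 = -310/(-27) - 1*171003 = -310*(-1/27) - 171003 = 310/27 - 171003 = -4616771/27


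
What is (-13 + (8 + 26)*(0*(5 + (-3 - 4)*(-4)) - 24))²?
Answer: 687241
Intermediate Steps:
(-13 + (8 + 26)*(0*(5 + (-3 - 4)*(-4)) - 24))² = (-13 + 34*(0*(5 - 7*(-4)) - 24))² = (-13 + 34*(0*(5 + 28) - 24))² = (-13 + 34*(0*33 - 24))² = (-13 + 34*(0 - 24))² = (-13 + 34*(-24))² = (-13 - 816)² = (-829)² = 687241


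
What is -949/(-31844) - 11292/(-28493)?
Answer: 386622305/907331092 ≈ 0.42611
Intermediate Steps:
-949/(-31844) - 11292/(-28493) = -949*(-1/31844) - 11292*(-1/28493) = 949/31844 + 11292/28493 = 386622305/907331092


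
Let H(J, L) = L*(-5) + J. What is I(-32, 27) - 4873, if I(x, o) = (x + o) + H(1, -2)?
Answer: -4867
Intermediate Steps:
H(J, L) = J - 5*L (H(J, L) = -5*L + J = J - 5*L)
I(x, o) = 11 + o + x (I(x, o) = (x + o) + (1 - 5*(-2)) = (o + x) + (1 + 10) = (o + x) + 11 = 11 + o + x)
I(-32, 27) - 4873 = (11 + 27 - 32) - 4873 = 6 - 4873 = -4867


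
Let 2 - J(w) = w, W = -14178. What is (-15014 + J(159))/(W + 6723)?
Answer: 5057/2485 ≈ 2.0350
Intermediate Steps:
J(w) = 2 - w
(-15014 + J(159))/(W + 6723) = (-15014 + (2 - 1*159))/(-14178 + 6723) = (-15014 + (2 - 159))/(-7455) = (-15014 - 157)*(-1/7455) = -15171*(-1/7455) = 5057/2485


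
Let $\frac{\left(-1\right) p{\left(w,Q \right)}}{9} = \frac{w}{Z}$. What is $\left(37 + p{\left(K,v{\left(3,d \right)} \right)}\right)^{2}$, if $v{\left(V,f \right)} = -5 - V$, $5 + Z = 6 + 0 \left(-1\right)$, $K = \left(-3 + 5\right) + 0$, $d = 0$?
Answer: $361$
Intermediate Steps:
$K = 2$ ($K = 2 + 0 = 2$)
$Z = 1$ ($Z = -5 + \left(6 + 0 \left(-1\right)\right) = -5 + \left(6 + 0\right) = -5 + 6 = 1$)
$p{\left(w,Q \right)} = - 9 w$ ($p{\left(w,Q \right)} = - 9 \frac{w}{1} = - 9 w 1 = - 9 w$)
$\left(37 + p{\left(K,v{\left(3,d \right)} \right)}\right)^{2} = \left(37 - 18\right)^{2} = 19^{2} = 361$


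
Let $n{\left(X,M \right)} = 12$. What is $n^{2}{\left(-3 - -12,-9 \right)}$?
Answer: $144$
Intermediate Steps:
$n^{2}{\left(-3 - -12,-9 \right)} = 12^{2} = 144$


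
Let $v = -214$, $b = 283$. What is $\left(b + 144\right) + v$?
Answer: $213$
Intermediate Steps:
$\left(b + 144\right) + v = \left(283 + 144\right) - 214 = 427 - 214 = 213$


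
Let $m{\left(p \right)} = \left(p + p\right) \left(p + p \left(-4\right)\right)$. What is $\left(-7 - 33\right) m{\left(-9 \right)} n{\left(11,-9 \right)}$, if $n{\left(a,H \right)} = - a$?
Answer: $-213840$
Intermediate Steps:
$m{\left(p \right)} = - 6 p^{2}$ ($m{\left(p \right)} = 2 p \left(p - 4 p\right) = 2 p \left(- 3 p\right) = - 6 p^{2}$)
$\left(-7 - 33\right) m{\left(-9 \right)} n{\left(11,-9 \right)} = \left(-7 - 33\right) \left(- 6 \left(-9\right)^{2}\right) \left(\left(-1\right) 11\right) = - 40 \left(\left(-6\right) 81\right) \left(-11\right) = \left(-40\right) \left(-486\right) \left(-11\right) = 19440 \left(-11\right) = -213840$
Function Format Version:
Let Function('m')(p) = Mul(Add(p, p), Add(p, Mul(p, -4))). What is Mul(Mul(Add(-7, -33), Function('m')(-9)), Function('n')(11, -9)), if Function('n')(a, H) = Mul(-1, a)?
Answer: -213840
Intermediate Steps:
Function('m')(p) = Mul(-6, Pow(p, 2)) (Function('m')(p) = Mul(Mul(2, p), Add(p, Mul(-4, p))) = Mul(Mul(2, p), Mul(-3, p)) = Mul(-6, Pow(p, 2)))
Mul(Mul(Add(-7, -33), Function('m')(-9)), Function('n')(11, -9)) = Mul(Mul(Add(-7, -33), Mul(-6, Pow(-9, 2))), Mul(-1, 11)) = Mul(Mul(-40, Mul(-6, 81)), -11) = Mul(Mul(-40, -486), -11) = Mul(19440, -11) = -213840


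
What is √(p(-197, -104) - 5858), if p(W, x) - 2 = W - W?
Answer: 4*I*√366 ≈ 76.525*I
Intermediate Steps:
p(W, x) = 2 (p(W, x) = 2 + (W - W) = 2 + 0 = 2)
√(p(-197, -104) - 5858) = √(2 - 5858) = √(-5856) = 4*I*√366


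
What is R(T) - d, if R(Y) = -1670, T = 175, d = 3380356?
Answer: -3382026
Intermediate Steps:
R(T) - d = -1670 - 1*3380356 = -1670 - 3380356 = -3382026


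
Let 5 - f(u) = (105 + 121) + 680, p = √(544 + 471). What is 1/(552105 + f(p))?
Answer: 1/551204 ≈ 1.8142e-6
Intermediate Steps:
p = √1015 ≈ 31.859
f(u) = -901 (f(u) = 5 - ((105 + 121) + 680) = 5 - (226 + 680) = 5 - 1*906 = 5 - 906 = -901)
1/(552105 + f(p)) = 1/(552105 - 901) = 1/551204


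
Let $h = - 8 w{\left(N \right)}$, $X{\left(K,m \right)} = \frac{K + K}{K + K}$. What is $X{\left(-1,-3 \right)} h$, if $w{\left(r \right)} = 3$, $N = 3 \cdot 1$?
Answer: $-24$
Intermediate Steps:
$N = 3$
$X{\left(K,m \right)} = 1$ ($X{\left(K,m \right)} = \frac{2 K}{2 K} = 2 K \frac{1}{2 K} = 1$)
$h = -24$ ($h = \left(-8\right) 3 = -24$)
$X{\left(-1,-3 \right)} h = 1 \left(-24\right) = -24$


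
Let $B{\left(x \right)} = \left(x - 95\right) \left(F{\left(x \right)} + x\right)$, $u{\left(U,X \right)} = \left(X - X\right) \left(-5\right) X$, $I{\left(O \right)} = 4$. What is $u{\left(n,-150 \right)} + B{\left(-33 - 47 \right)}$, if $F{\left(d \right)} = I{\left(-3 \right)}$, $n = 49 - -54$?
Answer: $13300$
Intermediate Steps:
$n = 103$ ($n = 49 + 54 = 103$)
$F{\left(d \right)} = 4$
$u{\left(U,X \right)} = 0$ ($u{\left(U,X \right)} = 0 \left(-5\right) X = 0 X = 0$)
$B{\left(x \right)} = \left(-95 + x\right) \left(4 + x\right)$ ($B{\left(x \right)} = \left(x - 95\right) \left(4 + x\right) = \left(-95 + x\right) \left(4 + x\right)$)
$u{\left(n,-150 \right)} + B{\left(-33 - 47 \right)} = 0 - \left(380 - \left(-33 - 47\right)^{2} + 91 \left(-33 - 47\right)\right) = 0 - \left(-6900 - 6400\right) = 0 + \left(-380 + 6400 + 7280\right) = 0 + 13300 = 13300$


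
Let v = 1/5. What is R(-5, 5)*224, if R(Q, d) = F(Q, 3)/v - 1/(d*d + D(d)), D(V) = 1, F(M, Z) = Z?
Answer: 43568/13 ≈ 3351.4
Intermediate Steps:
v = ⅕ ≈ 0.20000
R(Q, d) = 15 - 1/(1 + d²) (R(Q, d) = 3/(⅕) - 1/(d*d + 1) = 3*5 - 1/(d² + 1) = 15 - 1/(1 + d²))
R(-5, 5)*224 = ((14 + 15*5²)/(1 + 5²))*224 = ((14 + 15*25)/(1 + 25))*224 = ((14 + 375)/26)*224 = ((1/26)*389)*224 = (389/26)*224 = 43568/13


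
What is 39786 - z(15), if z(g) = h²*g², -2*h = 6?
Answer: 37761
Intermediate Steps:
h = -3 (h = -½*6 = -3)
z(g) = 9*g² (z(g) = (-3)²*g² = 9*g²)
39786 - z(15) = 39786 - 9*15² = 39786 - 9*225 = 39786 - 1*2025 = 39786 - 2025 = 37761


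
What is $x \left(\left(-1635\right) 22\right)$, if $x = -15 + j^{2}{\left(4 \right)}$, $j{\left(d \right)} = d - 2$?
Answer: $395670$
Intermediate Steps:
$j{\left(d \right)} = -2 + d$
$x = -11$ ($x = -15 + \left(-2 + 4\right)^{2} = -15 + 2^{2} = -15 + 4 = -11$)
$x \left(\left(-1635\right) 22\right) = - 11 \left(\left(-1635\right) 22\right) = \left(-11\right) \left(-35970\right) = 395670$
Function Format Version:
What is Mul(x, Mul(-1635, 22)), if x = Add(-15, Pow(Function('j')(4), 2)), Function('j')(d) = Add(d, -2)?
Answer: 395670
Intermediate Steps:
Function('j')(d) = Add(-2, d)
x = -11 (x = Add(-15, Pow(Add(-2, 4), 2)) = Add(-15, Pow(2, 2)) = Add(-15, 4) = -11)
Mul(x, Mul(-1635, 22)) = Mul(-11, Mul(-1635, 22)) = Mul(-11, -35970) = 395670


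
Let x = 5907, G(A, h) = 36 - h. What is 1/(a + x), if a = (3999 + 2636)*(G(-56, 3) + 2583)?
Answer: 1/17363067 ≈ 5.7594e-8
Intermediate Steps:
a = 17357160 (a = (3999 + 2636)*((36 - 1*3) + 2583) = 6635*((36 - 3) + 2583) = 6635*(33 + 2583) = 6635*2616 = 17357160)
1/(a + x) = 1/(17357160 + 5907) = 1/17363067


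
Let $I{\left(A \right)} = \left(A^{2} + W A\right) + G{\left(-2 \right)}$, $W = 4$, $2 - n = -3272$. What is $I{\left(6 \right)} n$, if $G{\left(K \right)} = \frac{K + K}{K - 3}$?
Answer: $\frac{995296}{5} \approx 1.9906 \cdot 10^{5}$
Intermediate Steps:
$n = 3274$ ($n = 2 - -3272 = 2 + 3272 = 3274$)
$G{\left(K \right)} = \frac{2 K}{-3 + K}$
$I{\left(A \right)} = \frac{4}{5} + A^{2} + 4 A$ ($I{\left(A \right)} = \left(A^{2} + 4 A\right) + 2 \left(-2\right) \frac{1}{-3 - 2} = \left(A^{2} + 4 A\right) + 2 \left(-2\right) \frac{1}{-5} = \left(A^{2} + 4 A\right) + 2 \left(-2\right) \left(- \frac{1}{5}\right) = \left(A^{2} + 4 A\right) + \frac{4}{5} = \frac{4}{5} + A^{2} + 4 A$)
$I{\left(6 \right)} n = \left(\frac{4}{5} + 6^{2} + 4 \cdot 6\right) 3274 = \left(\frac{4}{5} + 36 + 24\right) 3274 = \frac{304}{5} \cdot 3274 = \frac{995296}{5}$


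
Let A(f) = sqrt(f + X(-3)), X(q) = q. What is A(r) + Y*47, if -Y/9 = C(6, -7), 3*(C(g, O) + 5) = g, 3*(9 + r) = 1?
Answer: 1269 + I*sqrt(105)/3 ≈ 1269.0 + 3.4156*I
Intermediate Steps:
r = -26/3 (r = -9 + (1/3)*1 = -9 + 1/3 = -26/3 ≈ -8.6667)
C(g, O) = -5 + g/3
A(f) = sqrt(-3 + f) (A(f) = sqrt(f - 3) = sqrt(-3 + f))
Y = 27 (Y = -9*(-5 + (1/3)*6) = -9*(-5 + 2) = -9*(-3) = 27)
A(r) + Y*47 = sqrt(-3 - 26/3) + 27*47 = sqrt(-35/3) + 1269 = I*sqrt(105)/3 + 1269 = 1269 + I*sqrt(105)/3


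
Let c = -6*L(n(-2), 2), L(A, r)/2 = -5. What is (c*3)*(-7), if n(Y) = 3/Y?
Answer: -1260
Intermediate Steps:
L(A, r) = -10 (L(A, r) = 2*(-5) = -10)
c = 60 (c = -6*(-10) = 60)
(c*3)*(-7) = (60*3)*(-7) = 180*(-7) = -1260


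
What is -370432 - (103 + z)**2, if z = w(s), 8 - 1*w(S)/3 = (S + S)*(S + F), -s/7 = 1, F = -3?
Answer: -456281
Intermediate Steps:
s = -7 (s = -7*1 = -7)
w(S) = 24 - 6*S*(-3 + S) (w(S) = 24 - 3*(S + S)*(S - 3) = 24 - 3*2*S*(-3 + S) = 24 - 6*S*(-3 + S))
z = -396 (z = 24 - 6*(-7)**2 + 18*(-7) = 24 - 6*49 - 126 = 24 - 294 - 126 = -396)
-370432 - (103 + z)**2 = -370432 - (103 - 396)**2 = -370432 - 1*(-293)**2 = -370432 - 1*85849 = -370432 - 85849 = -456281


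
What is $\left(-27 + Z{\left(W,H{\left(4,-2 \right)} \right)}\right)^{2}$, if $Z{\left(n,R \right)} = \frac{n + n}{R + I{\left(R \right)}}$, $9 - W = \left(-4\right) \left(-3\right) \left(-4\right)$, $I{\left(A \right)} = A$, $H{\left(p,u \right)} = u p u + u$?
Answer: $\frac{103041}{196} \approx 525.72$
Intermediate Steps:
$H{\left(p,u \right)} = u + p u^{2}$ ($H{\left(p,u \right)} = p u u + u = p u^{2} + u = u + p u^{2}$)
$W = 57$ ($W = 9 - \left(-4\right) \left(-3\right) \left(-4\right) = 9 - 12 \left(-4\right) = 9 - -48 = 9 + 48 = 57$)
$Z{\left(n,R \right)} = \frac{n}{R}$ ($Z{\left(n,R \right)} = \frac{n + n}{R + R} = \frac{2 n}{2 R} = 2 n \frac{1}{2 R} = \frac{n}{R}$)
$\left(-27 + Z{\left(W,H{\left(4,-2 \right)} \right)}\right)^{2} = \left(-27 + \frac{57}{\left(-2\right) \left(1 + 4 \left(-2\right)\right)}\right)^{2} = \left(-27 + \frac{57}{\left(-2\right) \left(1 - 8\right)}\right)^{2} = \left(-27 + \frac{57}{\left(-2\right) \left(-7\right)}\right)^{2} = \left(-27 + \frac{57}{14}\right)^{2} = \left(- \frac{321}{14}\right)^{2} = \frac{103041}{196}$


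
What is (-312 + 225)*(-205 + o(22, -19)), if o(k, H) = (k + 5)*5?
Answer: 6090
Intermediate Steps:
o(k, H) = 25 + 5*k (o(k, H) = (5 + k)*5 = 25 + 5*k)
(-312 + 225)*(-205 + o(22, -19)) = (-312 + 225)*(-205 + (25 + 5*22)) = -87*(-205 + (25 + 110)) = -87*(-205 + 135) = -87*(-70) = 6090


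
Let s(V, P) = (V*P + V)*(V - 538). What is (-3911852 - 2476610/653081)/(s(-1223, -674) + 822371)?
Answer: 1277379346311/473033016821794 ≈ 0.0027004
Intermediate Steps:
s(V, P) = (-538 + V)*(V + P*V) (s(V, P) = (P*V + V)*(-538 + V) = (V + P*V)*(-538 + V) = (-538 + V)*(V + P*V))
(-3911852 - 2476610/653081)/(s(-1223, -674) + 822371) = (-3911852 - 2476610/653081)/(-1223*(-538 - 1223 - 538*(-674) - 674*(-1223)) + 822371) = (-3911852 - 2476610*1/653081)/(-1223*(-538 - 1223 + 362612 + 824302) + 822371) = (-3911852 - 2476610/653081)/(-1223*1185153 + 822371) = -2554758692622/(653081*(-1449442119 + 822371)) = -2554758692622/653081/(-1448619748) = -2554758692622/653081*(-1/1448619748) = 1277379346311/473033016821794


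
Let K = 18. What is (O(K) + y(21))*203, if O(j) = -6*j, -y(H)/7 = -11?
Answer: -6293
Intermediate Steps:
y(H) = 77 (y(H) = -7*(-11) = 77)
(O(K) + y(21))*203 = (-6*18 + 77)*203 = (-108 + 77)*203 = -31*203 = -6293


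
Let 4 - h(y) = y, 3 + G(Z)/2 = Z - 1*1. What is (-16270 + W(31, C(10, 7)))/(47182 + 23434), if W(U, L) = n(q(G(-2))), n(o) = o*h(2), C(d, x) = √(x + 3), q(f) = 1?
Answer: -581/2522 ≈ -0.23037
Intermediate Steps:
G(Z) = -8 + 2*Z (G(Z) = -6 + 2*(Z - 1*1) = -6 + 2*(Z - 1) = -6 + 2*(-1 + Z) = -6 + (-2 + 2*Z) = -8 + 2*Z)
h(y) = 4 - y
C(d, x) = √(3 + x)
n(o) = 2*o (n(o) = o*(4 - 1*2) = o*(4 - 2) = o*2 = 2*o)
W(U, L) = 2 (W(U, L) = 2*1 = 2)
(-16270 + W(31, C(10, 7)))/(47182 + 23434) = (-16270 + 2)/(47182 + 23434) = -16268/70616 = -16268*1/70616 = -581/2522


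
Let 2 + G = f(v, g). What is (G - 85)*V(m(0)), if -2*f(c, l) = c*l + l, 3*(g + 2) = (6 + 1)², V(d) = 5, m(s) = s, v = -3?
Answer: -1090/3 ≈ -363.33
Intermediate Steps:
g = 43/3 (g = -2 + (6 + 1)²/3 = -2 + (⅓)*7² = -2 + (⅓)*49 = -2 + 49/3 = 43/3 ≈ 14.333)
f(c, l) = -l/2 - c*l/2 (f(c, l) = -(c*l + l)/2 = -(l + c*l)/2 = -l/2 - c*l/2)
G = 37/3 (G = -2 - ½*43/3*(1 - 3) = -2 - ½*43/3*(-2) = -2 + 43/3 = 37/3 ≈ 12.333)
(G - 85)*V(m(0)) = (37/3 - 85)*5 = -218/3*5 = -1090/3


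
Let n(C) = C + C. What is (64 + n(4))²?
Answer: 5184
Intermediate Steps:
n(C) = 2*C
(64 + n(4))² = (64 + 2*4)² = (64 + 8)² = 72² = 5184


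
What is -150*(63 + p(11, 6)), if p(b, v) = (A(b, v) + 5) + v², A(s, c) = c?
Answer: -16500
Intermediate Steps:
p(b, v) = 5 + v + v² (p(b, v) = (v + 5) + v² = (5 + v) + v² = 5 + v + v²)
-150*(63 + p(11, 6)) = -150*(63 + (5 + 6 + 6²)) = -150*(63 + (5 + 6 + 36)) = -150*(63 + 47) = -150*110 = -16500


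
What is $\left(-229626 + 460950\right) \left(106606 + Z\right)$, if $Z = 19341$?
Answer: $29134563828$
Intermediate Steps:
$\left(-229626 + 460950\right) \left(106606 + Z\right) = \left(-229626 + 460950\right) \left(106606 + 19341\right) = 231324 \cdot 125947 = 29134563828$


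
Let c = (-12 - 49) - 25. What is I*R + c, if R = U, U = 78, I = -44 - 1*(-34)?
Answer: -866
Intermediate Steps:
c = -86 (c = -61 - 25 = -86)
I = -10 (I = -44 + 34 = -10)
R = 78
I*R + c = -10*78 - 86 = -780 - 86 = -866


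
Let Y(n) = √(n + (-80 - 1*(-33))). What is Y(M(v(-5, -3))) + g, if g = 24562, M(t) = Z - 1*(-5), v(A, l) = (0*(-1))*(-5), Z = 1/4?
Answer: 24562 + I*√167/2 ≈ 24562.0 + 6.4614*I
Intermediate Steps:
Z = ¼ (Z = 1*(¼) = ¼ ≈ 0.25000)
v(A, l) = 0 (v(A, l) = 0*(-5) = 0)
M(t) = 21/4 (M(t) = ¼ - 1*(-5) = ¼ + 5 = 21/4)
Y(n) = √(-47 + n) (Y(n) = √(n + (-80 + 33)) = √(n - 47) = √(-47 + n))
Y(M(v(-5, -3))) + g = √(-47 + 21/4) + 24562 = √(-167/4) + 24562 = I*√167/2 + 24562 = 24562 + I*√167/2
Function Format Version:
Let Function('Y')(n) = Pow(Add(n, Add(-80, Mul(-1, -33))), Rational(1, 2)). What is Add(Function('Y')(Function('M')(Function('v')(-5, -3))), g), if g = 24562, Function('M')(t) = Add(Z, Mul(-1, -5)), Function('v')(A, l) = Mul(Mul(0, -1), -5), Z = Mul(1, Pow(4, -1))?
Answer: Add(24562, Mul(Rational(1, 2), I, Pow(167, Rational(1, 2)))) ≈ Add(24562., Mul(6.4614, I))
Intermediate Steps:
Z = Rational(1, 4) (Z = Mul(1, Rational(1, 4)) = Rational(1, 4) ≈ 0.25000)
Function('v')(A, l) = 0 (Function('v')(A, l) = Mul(0, -5) = 0)
Function('M')(t) = Rational(21, 4) (Function('M')(t) = Add(Rational(1, 4), Mul(-1, -5)) = Add(Rational(1, 4), 5) = Rational(21, 4))
Function('Y')(n) = Pow(Add(-47, n), Rational(1, 2)) (Function('Y')(n) = Pow(Add(n, Add(-80, 33)), Rational(1, 2)) = Pow(Add(n, -47), Rational(1, 2)) = Pow(Add(-47, n), Rational(1, 2)))
Add(Function('Y')(Function('M')(Function('v')(-5, -3))), g) = Add(Pow(Add(-47, Rational(21, 4)), Rational(1, 2)), 24562) = Add(Pow(Rational(-167, 4), Rational(1, 2)), 24562) = Add(Mul(Rational(1, 2), I, Pow(167, Rational(1, 2))), 24562) = Add(24562, Mul(Rational(1, 2), I, Pow(167, Rational(1, 2))))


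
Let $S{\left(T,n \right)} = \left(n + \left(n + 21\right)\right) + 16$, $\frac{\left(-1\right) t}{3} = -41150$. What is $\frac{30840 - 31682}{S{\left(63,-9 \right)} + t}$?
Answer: $- \frac{842}{123469} \approx -0.0068195$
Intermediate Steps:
$t = 123450$ ($t = \left(-3\right) \left(-41150\right) = 123450$)
$S{\left(T,n \right)} = 37 + 2 n$ ($S{\left(T,n \right)} = \left(n + \left(21 + n\right)\right) + 16 = \left(21 + 2 n\right) + 16 = 37 + 2 n$)
$\frac{30840 - 31682}{S{\left(63,-9 \right)} + t} = \frac{30840 - 31682}{\left(37 + 2 \left(-9\right)\right) + 123450} = - \frac{842}{\left(37 - 18\right) + 123450} = - \frac{842}{19 + 123450} = - \frac{842}{123469}$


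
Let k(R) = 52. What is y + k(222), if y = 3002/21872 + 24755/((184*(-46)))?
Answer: 569402949/11570288 ≈ 49.213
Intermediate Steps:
y = -32252027/11570288 (y = 3002*(1/21872) + 24755/(-8464) = 1501/10936 + 24755*(-1/8464) = 1501/10936 - 24755/8464 = -32252027/11570288 ≈ -2.7875)
y + k(222) = -32252027/11570288 + 52 = 569402949/11570288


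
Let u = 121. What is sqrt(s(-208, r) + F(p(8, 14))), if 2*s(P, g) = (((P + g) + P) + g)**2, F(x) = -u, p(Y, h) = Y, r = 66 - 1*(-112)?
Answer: sqrt(1679) ≈ 40.976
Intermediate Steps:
r = 178 (r = 66 + 112 = 178)
F(x) = -121 (F(x) = -1*121 = -121)
s(P, g) = (2*P + 2*g)**2/2 (s(P, g) = (((P + g) + P) + g)**2/2 = ((g + 2*P) + g)**2/2 = (2*P + 2*g)**2/2)
sqrt(s(-208, r) + F(p(8, 14))) = sqrt(2*(-208 + 178)**2 - 121) = sqrt(2*(-30)**2 - 121) = sqrt(2*900 - 121) = sqrt(1800 - 121) = sqrt(1679)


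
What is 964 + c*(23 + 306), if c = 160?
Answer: 53604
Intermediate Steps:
964 + c*(23 + 306) = 964 + 160*(23 + 306) = 964 + 160*329 = 964 + 52640 = 53604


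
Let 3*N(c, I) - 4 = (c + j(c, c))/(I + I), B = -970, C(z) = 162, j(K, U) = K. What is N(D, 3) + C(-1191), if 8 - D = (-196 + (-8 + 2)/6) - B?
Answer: 235/3 ≈ 78.333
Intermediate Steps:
D = -765 (D = 8 - ((-196 + (-8 + 2)/6) - 1*(-970)) = 8 - ((-196 - 6*⅙) + 970) = 8 - ((-196 - 1) + 970) = 8 - (-197 + 970) = 8 - 1*773 = 8 - 773 = -765)
N(c, I) = 4/3 + c/(3*I) (N(c, I) = 4/3 + ((c + c)/(I + I))/3 = 4/3 + ((2*c)/((2*I)))/3 = 4/3 + ((2*c)*(1/(2*I)))/3 = 4/3 + (c/I)/3 = 4/3 + c/(3*I))
N(D, 3) + C(-1191) = (⅓)*(-765 + 4*3)/3 + 162 = (⅓)*(⅓)*(-765 + 12) + 162 = (⅓)*(⅓)*(-753) + 162 = -251/3 + 162 = 235/3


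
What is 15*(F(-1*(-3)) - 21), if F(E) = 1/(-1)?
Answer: -330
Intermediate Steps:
F(E) = -1
15*(F(-1*(-3)) - 21) = 15*(-1 - 21) = 15*(-22) = -330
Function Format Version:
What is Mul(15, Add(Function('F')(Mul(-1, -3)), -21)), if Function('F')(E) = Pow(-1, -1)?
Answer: -330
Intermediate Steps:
Function('F')(E) = -1
Mul(15, Add(Function('F')(Mul(-1, -3)), -21)) = Mul(15, Add(-1, -21)) = Mul(15, -22) = -330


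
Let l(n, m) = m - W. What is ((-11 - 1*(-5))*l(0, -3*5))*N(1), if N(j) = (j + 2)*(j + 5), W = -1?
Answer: 1512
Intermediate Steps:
N(j) = (2 + j)*(5 + j)
l(n, m) = 1 + m (l(n, m) = m - 1*(-1) = m + 1 = 1 + m)
((-11 - 1*(-5))*l(0, -3*5))*N(1) = ((-11 - 1*(-5))*(1 - 3*5))*(10 + 1² + 7*1) = ((-11 + 5)*(1 - 15))*(10 + 1 + 7) = -6*(-14)*18 = 84*18 = 1512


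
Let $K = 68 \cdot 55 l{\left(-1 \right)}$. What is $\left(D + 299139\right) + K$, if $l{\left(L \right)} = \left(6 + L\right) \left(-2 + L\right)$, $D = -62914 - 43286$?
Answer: $136839$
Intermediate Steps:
$D = -106200$
$l{\left(L \right)} = \left(-2 + L\right) \left(6 + L\right)$
$K = -56100$ ($K = 68 \cdot 55 \left(-12 + \left(-1\right)^{2} + 4 \left(-1\right)\right) = 3740 \left(-12 + 1 - 4\right) = 3740 \left(-15\right) = -56100$)
$\left(D + 299139\right) + K = \left(-106200 + 299139\right) - 56100 = 192939 - 56100 = 136839$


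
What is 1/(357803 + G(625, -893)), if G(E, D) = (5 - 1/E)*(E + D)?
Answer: 625/222789643 ≈ 2.8053e-6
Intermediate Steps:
G(E, D) = (5 - 1/E)*(D + E)
1/(357803 + G(625, -893)) = 1/(357803 + (-1 + 5*(-893) + 5*625 - 1*(-893)/625)) = 1/(357803 + (-1 - 4465 + 3125 - 1*(-893)*1/625)) = 1/(357803 + (-1 - 4465 + 3125 + 893/625)) = 1/(357803 - 837232/625) = 1/(222789643/625) = 625/222789643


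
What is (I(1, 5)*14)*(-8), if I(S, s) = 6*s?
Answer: -3360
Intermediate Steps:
(I(1, 5)*14)*(-8) = ((6*5)*14)*(-8) = (30*14)*(-8) = 420*(-8) = -3360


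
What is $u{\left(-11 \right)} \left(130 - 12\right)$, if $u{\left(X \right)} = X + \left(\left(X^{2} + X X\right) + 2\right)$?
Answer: $27494$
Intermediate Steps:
$u{\left(X \right)} = 2 + X + 2 X^{2}$ ($u{\left(X \right)} = X + \left(\left(X^{2} + X^{2}\right) + 2\right) = X + \left(2 X^{2} + 2\right) = X + \left(2 + 2 X^{2}\right) = 2 + X + 2 X^{2}$)
$u{\left(-11 \right)} \left(130 - 12\right) = \left(2 - 11 + 2 \left(-11\right)^{2}\right) \left(130 - 12\right) = \left(2 - 11 + 2 \cdot 121\right) 118 = \left(2 - 11 + 242\right) 118 = 233 \cdot 118 = 27494$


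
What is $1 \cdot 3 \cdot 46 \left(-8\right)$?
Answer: $-1104$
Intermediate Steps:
$1 \cdot 3 \cdot 46 \left(-8\right) = 3 \cdot 46 \left(-8\right) = 138 \left(-8\right) = -1104$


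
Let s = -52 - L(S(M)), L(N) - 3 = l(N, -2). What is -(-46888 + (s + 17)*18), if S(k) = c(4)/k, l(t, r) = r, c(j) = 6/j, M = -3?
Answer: 47536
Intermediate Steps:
S(k) = 3/(2*k) (S(k) = (6/4)/k = (6*(1/4))/k = 3/(2*k))
L(N) = 1 (L(N) = 3 - 2 = 1)
s = -53 (s = -52 - 1*1 = -52 - 1 = -53)
-(-46888 + (s + 17)*18) = -(-46888 + (-53 + 17)*18) = -(-46888 - 36*18) = -(-46888 - 648) = -1*(-47536) = 47536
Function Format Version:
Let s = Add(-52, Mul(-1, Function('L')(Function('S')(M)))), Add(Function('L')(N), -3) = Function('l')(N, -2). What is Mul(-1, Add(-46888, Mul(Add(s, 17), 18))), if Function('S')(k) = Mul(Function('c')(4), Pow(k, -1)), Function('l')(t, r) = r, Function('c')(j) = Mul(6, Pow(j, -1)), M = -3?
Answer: 47536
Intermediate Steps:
Function('S')(k) = Mul(Rational(3, 2), Pow(k, -1)) (Function('S')(k) = Mul(Mul(6, Pow(4, -1)), Pow(k, -1)) = Mul(Mul(6, Rational(1, 4)), Pow(k, -1)) = Mul(Rational(3, 2), Pow(k, -1)))
Function('L')(N) = 1 (Function('L')(N) = Add(3, -2) = 1)
s = -53 (s = Add(-52, Mul(-1, 1)) = Add(-52, -1) = -53)
Mul(-1, Add(-46888, Mul(Add(s, 17), 18))) = Mul(-1, Add(-46888, Mul(Add(-53, 17), 18))) = Mul(-1, Add(-46888, Mul(-36, 18))) = Mul(-1, Add(-46888, -648)) = Mul(-1, -47536) = 47536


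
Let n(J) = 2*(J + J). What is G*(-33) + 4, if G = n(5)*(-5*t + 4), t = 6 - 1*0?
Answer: 17164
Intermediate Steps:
t = 6 (t = 6 + 0 = 6)
n(J) = 4*J (n(J) = 2*(2*J) = 4*J)
G = -520 (G = (4*5)*(-5*6 + 4) = 20*(-30 + 4) = 20*(-26) = -520)
G*(-33) + 4 = -520*(-33) + 4 = 17160 + 4 = 17164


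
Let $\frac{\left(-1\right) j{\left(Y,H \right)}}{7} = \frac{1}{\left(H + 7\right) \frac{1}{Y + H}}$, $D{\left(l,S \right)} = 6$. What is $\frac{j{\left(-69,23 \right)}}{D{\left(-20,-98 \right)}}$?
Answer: $\frac{161}{90} \approx 1.7889$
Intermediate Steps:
$j{\left(Y,H \right)} = - \frac{7 \left(H + Y\right)}{7 + H}$ ($j{\left(Y,H \right)} = - \frac{7}{\left(H + 7\right) \frac{1}{Y + H}} = - \frac{7}{\left(7 + H\right) \frac{1}{H + Y}} = - \frac{7}{\frac{1}{H + Y} \left(7 + H\right)} = - 7 \frac{H + Y}{7 + H} = - \frac{7 \left(H + Y\right)}{7 + H}$)
$\frac{j{\left(-69,23 \right)}}{D{\left(-20,-98 \right)}} = \frac{7 \frac{1}{7 + 23} \left(\left(-1\right) 23 - -69\right)}{6} = \frac{7 \left(-23 + 69\right)}{30} \cdot \frac{1}{6} = 7 \cdot \frac{1}{30} \cdot 46 \cdot \frac{1}{6} = \frac{161}{15} \cdot \frac{1}{6} = \frac{161}{90}$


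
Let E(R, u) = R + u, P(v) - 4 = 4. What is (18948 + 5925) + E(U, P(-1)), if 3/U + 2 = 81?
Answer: 1965602/79 ≈ 24881.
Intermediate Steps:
U = 3/79 (U = 3/(-2 + 81) = 3/79 ≈ 0.037975)
P(v) = 8 (P(v) = 4 + 4 = 8)
(18948 + 5925) + E(U, P(-1)) = (18948 + 5925) + (3/79 + 8) = 24873 + 635/79 = 1965602/79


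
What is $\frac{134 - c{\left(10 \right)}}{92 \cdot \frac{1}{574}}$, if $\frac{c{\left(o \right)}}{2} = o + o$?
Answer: $\frac{13489}{23} \approx 586.48$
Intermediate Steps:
$c{\left(o \right)} = 4 o$ ($c{\left(o \right)} = 2 \left(o + o\right) = 2 \cdot 2 o = 4 o$)
$\frac{134 - c{\left(10 \right)}}{92 \cdot \frac{1}{574}} = \frac{134 - 4 \cdot 10}{92 \cdot \frac{1}{574}} = \frac{134 - 40}{92 \cdot \frac{1}{574}} = \frac{134 - 40}{\frac{46}{287}} = 94 \cdot \frac{287}{46} = \frac{13489}{23}$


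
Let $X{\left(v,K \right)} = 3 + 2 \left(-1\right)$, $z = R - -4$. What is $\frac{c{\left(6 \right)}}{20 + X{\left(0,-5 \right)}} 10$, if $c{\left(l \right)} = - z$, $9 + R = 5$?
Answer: $0$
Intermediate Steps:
$R = -4$ ($R = -9 + 5 = -4$)
$z = 0$ ($z = -4 - -4 = -4 + 4 = 0$)
$c{\left(l \right)} = 0$ ($c{\left(l \right)} = \left(-1\right) 0 = 0$)
$X{\left(v,K \right)} = 1$ ($X{\left(v,K \right)} = 3 - 2 = 1$)
$\frac{c{\left(6 \right)}}{20 + X{\left(0,-5 \right)}} 10 = \frac{1}{20 + 1} \cdot 0 \cdot 10 = \frac{1}{21} \cdot 0 \cdot 10 = 0 \cdot 10 = 0$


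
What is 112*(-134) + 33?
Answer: -14975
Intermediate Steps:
112*(-134) + 33 = -15008 + 33 = -14975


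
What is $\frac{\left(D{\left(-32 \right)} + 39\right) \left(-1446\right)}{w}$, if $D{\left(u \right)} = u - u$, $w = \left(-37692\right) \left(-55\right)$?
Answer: $- \frac{3133}{115170} \approx -0.027203$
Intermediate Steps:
$w = 2073060$
$D{\left(u \right)} = 0$
$\frac{\left(D{\left(-32 \right)} + 39\right) \left(-1446\right)}{w} = \frac{\left(0 + 39\right) \left(-1446\right)}{2073060} = 39 \left(-1446\right) \frac{1}{2073060} = \left(-56394\right) \frac{1}{2073060} = - \frac{3133}{115170}$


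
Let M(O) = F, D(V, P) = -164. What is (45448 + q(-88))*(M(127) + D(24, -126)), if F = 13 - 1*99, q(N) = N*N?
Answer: -13298000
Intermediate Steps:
q(N) = N²
F = -86 (F = 13 - 99 = -86)
M(O) = -86
(45448 + q(-88))*(M(127) + D(24, -126)) = (45448 + (-88)²)*(-86 - 164) = (45448 + 7744)*(-250) = 53192*(-250) = -13298000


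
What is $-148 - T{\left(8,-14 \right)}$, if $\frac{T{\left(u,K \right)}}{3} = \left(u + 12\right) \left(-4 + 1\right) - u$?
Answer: $56$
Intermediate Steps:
$T{\left(u,K \right)} = -108 - 12 u$ ($T{\left(u,K \right)} = 3 \left(\left(u + 12\right) \left(-4 + 1\right) - u\right) = 3 \left(\left(12 + u\right) \left(-3\right) - u\right) = 3 \left(\left(-36 - 3 u\right) - u\right) = 3 \left(-36 - 4 u\right) = -108 - 12 u$)
$-148 - T{\left(8,-14 \right)} = -148 - \left(-108 - 96\right) = -148 - -204 = -148 + 204 = 56$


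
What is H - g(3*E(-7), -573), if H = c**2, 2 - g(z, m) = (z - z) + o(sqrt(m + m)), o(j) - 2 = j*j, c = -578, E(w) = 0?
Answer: 332938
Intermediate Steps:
o(j) = 2 + j**2 (o(j) = 2 + j*j = 2 + j**2)
g(z, m) = -2*m (g(z, m) = 2 - ((z - z) + (2 + (sqrt(m + m))**2)) = 2 - (0 + (2 + (sqrt(2*m))**2)) = 2 - (0 + (2 + (sqrt(2)*sqrt(m))**2)) = 2 - (0 + (2 + 2*m)) = 2 - (2 + 2*m) = 2 + (-2 - 2*m) = -2*m)
H = 334084 (H = (-578)**2 = 334084)
H - g(3*E(-7), -573) = 334084 - (-2)*(-573) = 334084 - 1*1146 = 334084 - 1146 = 332938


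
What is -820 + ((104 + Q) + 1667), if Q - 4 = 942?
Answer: 1897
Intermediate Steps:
Q = 946 (Q = 4 + 942 = 946)
-820 + ((104 + Q) + 1667) = -820 + ((104 + 946) + 1667) = -820 + (1050 + 1667) = -820 + 2717 = 1897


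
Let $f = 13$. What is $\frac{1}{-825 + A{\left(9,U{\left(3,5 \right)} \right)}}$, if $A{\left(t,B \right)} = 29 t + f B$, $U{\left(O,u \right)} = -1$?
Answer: $- \frac{1}{577} \approx -0.0017331$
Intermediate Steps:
$A{\left(t,B \right)} = 13 B + 29 t$ ($A{\left(t,B \right)} = 29 t + 13 B = 13 B + 29 t$)
$\frac{1}{-825 + A{\left(9,U{\left(3,5 \right)} \right)}} = \frac{1}{-825 + \left(13 \left(-1\right) + 29 \cdot 9\right)} = \frac{1}{-825 + \left(-13 + 261\right)} = \frac{1}{-825 + 248} = \frac{1}{-577} = - \frac{1}{577}$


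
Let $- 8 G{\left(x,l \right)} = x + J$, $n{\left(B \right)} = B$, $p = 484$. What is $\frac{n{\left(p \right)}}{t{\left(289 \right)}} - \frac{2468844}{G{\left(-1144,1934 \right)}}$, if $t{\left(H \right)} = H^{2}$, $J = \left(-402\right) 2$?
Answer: $- \frac{412400403740}{40674727} \approx -10139.0$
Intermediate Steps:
$J = -804$
$G{\left(x,l \right)} = \frac{201}{2} - \frac{x}{8}$ ($G{\left(x,l \right)} = - \frac{x - 804}{8} = - \frac{-804 + x}{8} = \frac{201}{2} - \frac{x}{8}$)
$\frac{n{\left(p \right)}}{t{\left(289 \right)}} - \frac{2468844}{G{\left(-1144,1934 \right)}} = \frac{484}{289^{2}} - \frac{2468844}{\frac{201}{2} - -143} = \frac{484}{83521} - \frac{2468844}{\frac{201}{2} + 143} = 484 \cdot \frac{1}{83521} - \frac{2468844}{\frac{487}{2}} = \frac{484}{83521} - \frac{4937688}{487} = - \frac{412400403740}{40674727}$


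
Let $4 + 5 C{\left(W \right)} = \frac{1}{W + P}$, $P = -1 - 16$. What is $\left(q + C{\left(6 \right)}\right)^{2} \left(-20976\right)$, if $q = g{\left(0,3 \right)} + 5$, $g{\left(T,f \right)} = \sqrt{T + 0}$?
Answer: $- \frac{44385216}{121} \approx -3.6682 \cdot 10^{5}$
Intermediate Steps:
$P = -17$ ($P = -1 - 16 = -17$)
$g{\left(T,f \right)} = \sqrt{T}$
$C{\left(W \right)} = - \frac{4}{5} + \frac{1}{5 \left(-17 + W\right)}$ ($C{\left(W \right)} = - \frac{4}{5} + \frac{1}{5 \left(W - 17\right)} = - \frac{4}{5} + \frac{1}{5 \left(-17 + W\right)}$)
$q = 5$ ($q = \sqrt{0} + 5 = 0 + 5 = 5$)
$\left(q + C{\left(6 \right)}\right)^{2} \left(-20976\right) = \left(5 + \frac{69 - 24}{5 \left(-17 + 6\right)}\right)^{2} \left(-20976\right) = \left(5 + \frac{69 - 24}{5 \left(-11\right)}\right)^{2} \left(-20976\right) = \left(5 + \frac{1}{5} \left(- \frac{1}{11}\right) 45\right)^{2} \left(-20976\right) = \left(5 - \frac{9}{11}\right)^{2} \left(-20976\right) = \left(\frac{46}{11}\right)^{2} \left(-20976\right) = \frac{2116}{121} \left(-20976\right) = - \frac{44385216}{121}$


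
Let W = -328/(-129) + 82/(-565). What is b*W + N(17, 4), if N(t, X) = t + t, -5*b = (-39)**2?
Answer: -84464044/121475 ≈ -695.32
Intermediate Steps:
W = 174742/72885 (W = -328*(-1/129) + 82*(-1/565) = 328/129 - 82/565 = 174742/72885 ≈ 2.3975)
b = -1521/5 (b = -1/5*(-39)**2 = -1/5*1521 = -1521/5 ≈ -304.20)
N(t, X) = 2*t
b*W + N(17, 4) = -1521/5*174742/72885 + 2*17 = -88594194/121475 + 34 = -84464044/121475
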